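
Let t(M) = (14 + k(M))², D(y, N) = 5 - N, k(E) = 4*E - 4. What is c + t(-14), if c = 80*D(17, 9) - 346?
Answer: 1450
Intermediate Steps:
k(E) = -4 + 4*E
t(M) = (10 + 4*M)² (t(M) = (14 + (-4 + 4*M))² = (10 + 4*M)²)
c = -666 (c = 80*(5 - 1*9) - 346 = 80*(5 - 9) - 346 = 80*(-4) - 346 = -320 - 346 = -666)
c + t(-14) = -666 + 4*(5 + 2*(-14))² = -666 + 4*(5 - 28)² = -666 + 4*(-23)² = -666 + 4*529 = -666 + 2116 = 1450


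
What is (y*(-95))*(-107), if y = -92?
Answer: -935180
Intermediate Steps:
(y*(-95))*(-107) = -92*(-95)*(-107) = 8740*(-107) = -935180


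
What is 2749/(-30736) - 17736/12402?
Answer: -96537799/63531312 ≈ -1.5195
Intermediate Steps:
2749/(-30736) - 17736/12402 = 2749*(-1/30736) - 17736*1/12402 = -2749/30736 - 2956/2067 = -96537799/63531312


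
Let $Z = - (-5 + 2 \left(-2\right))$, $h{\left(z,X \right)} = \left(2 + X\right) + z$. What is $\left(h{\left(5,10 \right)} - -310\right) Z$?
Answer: $2943$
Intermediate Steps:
$h{\left(z,X \right)} = 2 + X + z$
$Z = 9$ ($Z = - (-5 - 4) = \left(-1\right) \left(-9\right) = 9$)
$\left(h{\left(5,10 \right)} - -310\right) Z = \left(\left(2 + 10 + 5\right) - -310\right) 9 = \left(17 + 310\right) 9 = 327 \cdot 9 = 2943$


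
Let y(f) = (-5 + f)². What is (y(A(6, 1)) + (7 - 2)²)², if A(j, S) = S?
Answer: 1681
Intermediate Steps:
(y(A(6, 1)) + (7 - 2)²)² = ((-5 + 1)² + (7 - 2)²)² = ((-4)² + 5²)² = (16 + 25)² = 41² = 1681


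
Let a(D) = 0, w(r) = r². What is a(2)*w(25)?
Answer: 0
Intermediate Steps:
a(2)*w(25) = 0*25² = 0*625 = 0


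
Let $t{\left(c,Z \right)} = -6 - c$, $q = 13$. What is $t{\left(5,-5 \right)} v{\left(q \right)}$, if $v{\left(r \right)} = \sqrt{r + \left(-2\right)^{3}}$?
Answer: $- 11 \sqrt{5} \approx -24.597$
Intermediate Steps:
$v{\left(r \right)} = \sqrt{-8 + r}$ ($v{\left(r \right)} = \sqrt{r - 8} = \sqrt{-8 + r}$)
$t{\left(5,-5 \right)} v{\left(q \right)} = \left(-6 - 5\right) \sqrt{-8 + 13} = \left(-6 - 5\right) \sqrt{5} = - 11 \sqrt{5}$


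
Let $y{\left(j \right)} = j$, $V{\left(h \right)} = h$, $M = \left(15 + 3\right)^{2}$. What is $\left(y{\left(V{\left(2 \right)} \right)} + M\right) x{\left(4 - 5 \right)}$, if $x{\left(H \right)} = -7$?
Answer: $-2282$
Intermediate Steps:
$M = 324$ ($M = 18^{2} = 324$)
$\left(y{\left(V{\left(2 \right)} \right)} + M\right) x{\left(4 - 5 \right)} = \left(2 + 324\right) \left(-7\right) = 326 \left(-7\right) = -2282$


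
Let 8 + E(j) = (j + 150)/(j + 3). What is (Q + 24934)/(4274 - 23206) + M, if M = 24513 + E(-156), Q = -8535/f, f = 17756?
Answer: 420091475250125/17143986192 ≈ 24504.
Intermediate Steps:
Q = -8535/17756 ≈ -0.48068
E(j) = -8 + (150 + j)/(3 + j) (E(j) = -8 + (j + 150)/(j + 3) = -8 + (150 + j)/(3 + j))
M = 1249757/51 (M = 24513 + 7*(18 - 1*(-156))/(3 - 156) = 24513 + 7*(18 + 156)/(-153) = 24513 + 7*(-1/153)*174 = 24513 - 406/51 = 1249757/51 ≈ 24505.)
(Q + 24934)/(4274 - 23206) + M = (-8535/17756 + 24934)/(4274 - 23206) + 1249757/51 = (442719569/17756)/(-18932) + 1249757/51 = (442719569/17756)*(-1/18932) + 1249757/51 = -442719569/336156592 + 1249757/51 = 420091475250125/17143986192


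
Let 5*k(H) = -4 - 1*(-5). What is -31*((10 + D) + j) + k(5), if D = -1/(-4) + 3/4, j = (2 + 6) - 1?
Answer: -2789/5 ≈ -557.80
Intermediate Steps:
k(H) = ⅕ (k(H) = (-4 - 1*(-5))/5 = (-4 + 5)/5 = (⅕)*1 = ⅕)
j = 7 (j = 8 - 1 = 7)
D = 1 (D = -1*(-¼) + 3*(¼) = ¼ + ¾ = 1)
-31*((10 + D) + j) + k(5) = -31*((10 + 1) + 7) + ⅕ = -31*(11 + 7) + ⅕ = -31*18 + ⅕ = -558 + ⅕ = -2789/5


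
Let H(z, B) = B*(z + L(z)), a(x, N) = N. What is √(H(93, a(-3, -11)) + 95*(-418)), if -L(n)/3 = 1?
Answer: 10*I*√407 ≈ 201.74*I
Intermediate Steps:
L(n) = -3 (L(n) = -3*1 = -3)
H(z, B) = B*(-3 + z) (H(z, B) = B*(z - 3) = B*(-3 + z))
√(H(93, a(-3, -11)) + 95*(-418)) = √(-11*(-3 + 93) + 95*(-418)) = √(-11*90 - 39710) = √(-990 - 39710) = √(-40700) = 10*I*√407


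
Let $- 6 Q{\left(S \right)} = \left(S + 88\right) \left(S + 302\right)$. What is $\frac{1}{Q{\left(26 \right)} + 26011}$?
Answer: $\frac{1}{19779} \approx 5.0559 \cdot 10^{-5}$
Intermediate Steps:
$Q{\left(S \right)} = - \frac{\left(88 + S\right) \left(302 + S\right)}{6}$ ($Q{\left(S \right)} = - \frac{\left(S + 88\right) \left(S + 302\right)}{6} = - \frac{\left(88 + S\right) \left(302 + S\right)}{6}$)
$\frac{1}{Q{\left(26 \right)} + 26011} = \frac{1}{\left(- \frac{13288}{3} - 1690 - \frac{26^{2}}{6}\right) + 26011} = \frac{1}{\left(- \frac{13288}{3} - 1690 - \frac{338}{3}\right) + 26011} = \frac{1}{-6232 + 26011} = \frac{1}{19779}$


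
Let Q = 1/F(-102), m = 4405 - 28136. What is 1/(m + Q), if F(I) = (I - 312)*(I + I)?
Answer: -84456/2004225335 ≈ -4.2139e-5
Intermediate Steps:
m = -23731
F(I) = 2*I*(-312 + I) (F(I) = (-312 + I)*(2*I) = 2*I*(-312 + I))
Q = 1/84456 (Q = 1/(2*(-102)*(-312 - 102)) = 1/(2*(-102)*(-414)) = 1/84456 ≈ 1.1840e-5)
1/(m + Q) = 1/(-23731 + 1/84456) = 1/(-2004225335/84456) = -84456/2004225335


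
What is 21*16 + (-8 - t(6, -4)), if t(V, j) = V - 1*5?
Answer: 327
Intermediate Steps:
t(V, j) = -5 + V (t(V, j) = V - 5 = -5 + V)
21*16 + (-8 - t(6, -4)) = 21*16 + (-8 - (-5 + 6)) = 336 + (-8 - 1*1) = 336 + (-8 - 1) = 336 - 9 = 327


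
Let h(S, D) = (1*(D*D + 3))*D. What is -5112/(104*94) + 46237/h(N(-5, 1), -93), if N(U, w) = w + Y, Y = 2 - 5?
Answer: -285332009/491632596 ≈ -0.58038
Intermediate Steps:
Y = -3
N(U, w) = -3 + w (N(U, w) = w - 3 = -3 + w)
h(S, D) = D*(3 + D²) (h(S, D) = (1*(D² + 3))*D = (1*(3 + D²))*D = (3 + D²)*D = D*(3 + D²))
-5112/(104*94) + 46237/h(N(-5, 1), -93) = -5112/(104*94) + 46237/((-93*(3 + (-93)²))) = -5112/9776 + 46237/((-93*(3 + 8649))) = -5112*1/9776 + 46237/((-93*8652)) = -639/1222 + 46237/(-804636) = -639/1222 + 46237*(-1/804636) = -639/1222 - 46237/804636 = -285332009/491632596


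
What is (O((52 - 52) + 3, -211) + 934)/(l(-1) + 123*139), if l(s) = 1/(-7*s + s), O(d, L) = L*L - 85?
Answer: 20940/7891 ≈ 2.6537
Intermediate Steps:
O(d, L) = -85 + L**2 (O(d, L) = L**2 - 85 = -85 + L**2)
l(s) = -1/(6*s) (l(s) = 1/(-6*s) = -1/(6*s))
(O((52 - 52) + 3, -211) + 934)/(l(-1) + 123*139) = ((-85 + (-211)**2) + 934)/(-1/6/(-1) + 123*139) = ((-85 + 44521) + 934)/(-1/6*(-1) + 17097) = (44436 + 934)/(1/6 + 17097) = 45370/(102583/6) = 45370*(6/102583) = 20940/7891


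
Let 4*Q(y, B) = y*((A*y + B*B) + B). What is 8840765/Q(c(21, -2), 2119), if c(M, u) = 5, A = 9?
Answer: 7072612/4492325 ≈ 1.5744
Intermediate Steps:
Q(y, B) = y*(B + B**2 + 9*y)/4 (Q(y, B) = (y*((9*y + B*B) + B))/4 = (y*((9*y + B**2) + B))/4 = (y*((B**2 + 9*y) + B))/4 = (y*(B + B**2 + 9*y))/4 = y*(B + B**2 + 9*y)/4)
8840765/Q(c(21, -2), 2119) = 8840765/(((1/4)*5*(2119 + 2119**2 + 9*5))) = 8840765/(((1/4)*5*(2119 + 4490161 + 45))) = 8840765/(((1/4)*5*4492325)) = 8840765/(22461625/4) = 8840765*(4/22461625) = 7072612/4492325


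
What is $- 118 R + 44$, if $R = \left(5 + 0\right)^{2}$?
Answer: $-2906$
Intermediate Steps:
$R = 25$ ($R = 5^{2} = 25$)
$- 118 R + 44 = \left(-118\right) 25 + 44 = -2950 + 44 = -2906$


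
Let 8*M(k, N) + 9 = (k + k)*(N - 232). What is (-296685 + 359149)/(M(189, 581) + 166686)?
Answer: 499712/1465401 ≈ 0.34101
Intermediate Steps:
M(k, N) = -9/8 + k*(-232 + N)/4 (M(k, N) = -9/8 + ((k + k)*(N - 232))/8 = -9/8 + ((2*k)*(-232 + N))/8 = -9/8 + (2*k*(-232 + N))/8 = -9/8 + k*(-232 + N)/4)
(-296685 + 359149)/(M(189, 581) + 166686) = (-296685 + 359149)/((-9/8 - 58*189 + (¼)*581*189) + 166686) = 62464/((-9/8 - 10962 + 109809/4) + 166686) = 62464/(131913/8 + 166686) = 62464/(1465401/8) = 62464*(8/1465401) = 499712/1465401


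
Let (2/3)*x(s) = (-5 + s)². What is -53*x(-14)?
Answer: -57399/2 ≈ -28700.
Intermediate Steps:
x(s) = 3*(-5 + s)²/2
-53*x(-14) = -159*(-5 - 14)²/2 = -159*(-19)²/2 = -159*361/2 = -53*1083/2 = -57399/2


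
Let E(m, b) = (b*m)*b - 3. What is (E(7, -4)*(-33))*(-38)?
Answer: 136686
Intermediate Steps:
E(m, b) = -3 + m*b**2 (E(m, b) = m*b**2 - 3 = -3 + m*b**2)
(E(7, -4)*(-33))*(-38) = ((-3 + 7*(-4)**2)*(-33))*(-38) = ((-3 + 7*16)*(-33))*(-38) = ((-3 + 112)*(-33))*(-38) = (109*(-33))*(-38) = -3597*(-38) = 136686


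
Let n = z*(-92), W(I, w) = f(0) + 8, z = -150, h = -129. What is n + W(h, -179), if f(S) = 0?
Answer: 13808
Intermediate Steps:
W(I, w) = 8 (W(I, w) = 0 + 8 = 8)
n = 13800 (n = -150*(-92) = 13800)
n + W(h, -179) = 13800 + 8 = 13808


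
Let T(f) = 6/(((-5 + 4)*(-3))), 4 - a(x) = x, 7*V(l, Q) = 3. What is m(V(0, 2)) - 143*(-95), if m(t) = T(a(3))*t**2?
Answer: 665683/49 ≈ 13585.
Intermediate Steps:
V(l, Q) = 3/7 (V(l, Q) = (1/7)*3 = 3/7)
a(x) = 4 - x
T(f) = 2 (T(f) = 6/((-1*(-3))) = 6/3 = 6*(1/3) = 2)
m(t) = 2*t**2
m(V(0, 2)) - 143*(-95) = 2*(3/7)**2 - 143*(-95) = 2*(9/49) + 13585 = 18/49 + 13585 = 665683/49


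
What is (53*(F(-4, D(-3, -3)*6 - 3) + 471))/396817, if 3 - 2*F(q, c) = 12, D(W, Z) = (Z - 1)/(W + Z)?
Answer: 49449/793634 ≈ 0.062307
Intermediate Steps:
D(W, Z) = (-1 + Z)/(W + Z)
F(q, c) = -9/2 (F(q, c) = 3/2 - ½*12 = 3/2 - 6 = -9/2)
(53*(F(-4, D(-3, -3)*6 - 3) + 471))/396817 = (53*(-9/2 + 471))/396817 = (53*(933/2))*(1/396817) = (49449/2)*(1/396817) = 49449/793634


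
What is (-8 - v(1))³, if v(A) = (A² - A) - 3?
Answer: -125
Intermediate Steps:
v(A) = -3 + A² - A
(-8 - v(1))³ = (-8 - (-3 + 1² - 1*1))³ = (-8 - (-3 + 1 - 1))³ = (-8 - 1*(-3))³ = (-8 + 3)³ = (-5)³ = -125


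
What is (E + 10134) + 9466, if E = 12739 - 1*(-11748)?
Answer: 44087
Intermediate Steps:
E = 24487 (E = 12739 + 11748 = 24487)
(E + 10134) + 9466 = (24487 + 10134) + 9466 = 34621 + 9466 = 44087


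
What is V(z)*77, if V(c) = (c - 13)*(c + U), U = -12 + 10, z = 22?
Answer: 13860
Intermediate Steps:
U = -2
V(c) = (-13 + c)*(-2 + c) (V(c) = (c - 13)*(c - 2) = (-13 + c)*(-2 + c))
V(z)*77 = (26 + 22² - 15*22)*77 = (26 + 484 - 330)*77 = 180*77 = 13860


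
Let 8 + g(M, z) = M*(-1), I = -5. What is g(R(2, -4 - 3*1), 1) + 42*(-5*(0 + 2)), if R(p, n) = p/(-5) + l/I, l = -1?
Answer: -2139/5 ≈ -427.80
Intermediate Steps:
R(p, n) = 1/5 - p/5 (R(p, n) = p/(-5) - 1/(-5) = p*(-1/5) - 1*(-1/5) = -p/5 + 1/5 = 1/5 - p/5)
g(M, z) = -8 - M (g(M, z) = -8 + M*(-1) = -8 - M)
g(R(2, -4 - 3*1), 1) + 42*(-5*(0 + 2)) = (-8 - (1/5 - 1/5*2)) + 42*(-5*(0 + 2)) = (-8 - (1/5 - 2/5)) + 42*(-5*2) = (-8 - 1*(-1/5)) + 42*(-10) = (-8 + 1/5) - 420 = -39/5 - 420 = -2139/5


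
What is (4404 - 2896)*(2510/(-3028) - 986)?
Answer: -1126520486/757 ≈ -1.4881e+6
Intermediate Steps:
(4404 - 2896)*(2510/(-3028) - 986) = 1508*(2510*(-1/3028) - 986) = 1508*(-1255/1514 - 986) = 1508*(-1494059/1514) = -1126520486/757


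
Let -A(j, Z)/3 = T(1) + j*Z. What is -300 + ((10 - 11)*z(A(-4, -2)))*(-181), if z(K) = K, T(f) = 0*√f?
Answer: -4644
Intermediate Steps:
T(f) = 0
A(j, Z) = -3*Z*j (A(j, Z) = -3*(0 + j*Z) = -3*(0 + Z*j) = -3*Z*j)
-300 + ((10 - 11)*z(A(-4, -2)))*(-181) = -300 + ((10 - 11)*(-3*(-2)*(-4)))*(-181) = -300 - 1*(-24)*(-181) = -300 + 24*(-181) = -300 - 4344 = -4644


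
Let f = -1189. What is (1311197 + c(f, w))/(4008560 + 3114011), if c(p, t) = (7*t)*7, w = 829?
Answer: 1351818/7122571 ≈ 0.18979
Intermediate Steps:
c(p, t) = 49*t
(1311197 + c(f, w))/(4008560 + 3114011) = (1311197 + 49*829)/(4008560 + 3114011) = (1311197 + 40621)/7122571 = 1351818*(1/7122571) = 1351818/7122571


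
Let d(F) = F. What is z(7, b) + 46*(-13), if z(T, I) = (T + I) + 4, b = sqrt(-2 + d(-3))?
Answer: -587 + I*sqrt(5) ≈ -587.0 + 2.2361*I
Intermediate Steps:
b = I*sqrt(5) (b = sqrt(-2 - 3) = sqrt(-5) = I*sqrt(5) ≈ 2.2361*I)
z(T, I) = 4 + I + T (z(T, I) = (I + T) + 4 = 4 + I + T)
z(7, b) + 46*(-13) = (4 + I*sqrt(5) + 7) + 46*(-13) = (11 + I*sqrt(5)) - 598 = -587 + I*sqrt(5)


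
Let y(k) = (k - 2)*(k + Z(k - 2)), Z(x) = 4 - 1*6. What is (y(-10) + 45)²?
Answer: 35721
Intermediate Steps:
Z(x) = -2 (Z(x) = 4 - 6 = -2)
y(k) = (-2 + k)² (y(k) = (k - 2)*(k - 2) = (-2 + k)*(-2 + k) = (-2 + k)²)
(y(-10) + 45)² = ((4 + (-10)² - 4*(-10)) + 45)² = ((4 + 100 + 40) + 45)² = (144 + 45)² = 189² = 35721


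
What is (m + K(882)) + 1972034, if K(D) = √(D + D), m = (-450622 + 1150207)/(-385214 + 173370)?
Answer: 417771768559/211844 ≈ 1.9721e+6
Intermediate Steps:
m = -699585/211844 (m = 699585/(-211844) = 699585*(-1/211844) = -699585/211844 ≈ -3.3024)
K(D) = √2*√D (K(D) = √(2*D) = √2*√D)
(m + K(882)) + 1972034 = (-699585/211844 + √2*√882) + 1972034 = (-699585/211844 + √2*(21*√2)) + 1972034 = (-699585/211844 + 42) + 1972034 = 8197863/211844 + 1972034 = 417771768559/211844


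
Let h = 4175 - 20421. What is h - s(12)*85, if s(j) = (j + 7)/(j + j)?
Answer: -391519/24 ≈ -16313.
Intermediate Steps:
s(j) = (7 + j)/(2*j) (s(j) = (7 + j)/((2*j)) = (7 + j)*(1/(2*j)) = (7 + j)/(2*j))
h = -16246
h - s(12)*85 = -16246 - (½)*(7 + 12)/12*85 = -16246 - (½)*(1/12)*19*85 = -16246 - 19*85/24 = -16246 - 1*1615/24 = -16246 - 1615/24 = -391519/24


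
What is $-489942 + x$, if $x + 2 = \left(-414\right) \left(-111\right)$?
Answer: $-443990$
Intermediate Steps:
$x = 45952$ ($x = -2 - -45954 = -2 + 45954 = 45952$)
$-489942 + x = -489942 + 45952 = -443990$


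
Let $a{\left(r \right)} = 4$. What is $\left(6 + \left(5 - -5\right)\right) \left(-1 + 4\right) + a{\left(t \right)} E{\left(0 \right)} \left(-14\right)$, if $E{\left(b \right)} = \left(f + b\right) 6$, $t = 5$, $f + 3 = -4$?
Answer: $2400$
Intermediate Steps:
$f = -7$ ($f = -3 - 4 = -7$)
$E{\left(b \right)} = -42 + 6 b$ ($E{\left(b \right)} = \left(-7 + b\right) 6 = -42 + 6 b$)
$\left(6 + \left(5 - -5\right)\right) \left(-1 + 4\right) + a{\left(t \right)} E{\left(0 \right)} \left(-14\right) = \left(6 + \left(5 - -5\right)\right) \left(-1 + 4\right) + 4 \left(-42 + 6 \cdot 0\right) \left(-14\right) = \left(6 + \left(5 + 5\right)\right) 3 + 4 \left(-42 + 0\right) \left(-14\right) = \left(6 + 10\right) 3 + 4 \left(-42\right) \left(-14\right) = 16 \cdot 3 - -2352 = 48 + 2352 = 2400$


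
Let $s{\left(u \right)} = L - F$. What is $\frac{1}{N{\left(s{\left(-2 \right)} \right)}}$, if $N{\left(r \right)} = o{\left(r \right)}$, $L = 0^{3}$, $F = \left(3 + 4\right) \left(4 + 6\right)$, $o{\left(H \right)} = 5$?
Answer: $\frac{1}{5} \approx 0.2$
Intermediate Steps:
$F = 70$ ($F = 7 \cdot 10 = 70$)
$L = 0$
$s{\left(u \right)} = -70$ ($s{\left(u \right)} = 0 - 70 = -70$)
$N{\left(r \right)} = 5$
$\frac{1}{N{\left(s{\left(-2 \right)} \right)}} = \frac{1}{5}$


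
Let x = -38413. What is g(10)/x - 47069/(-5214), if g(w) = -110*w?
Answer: 164890627/18207762 ≈ 9.0561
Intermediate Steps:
g(10)/x - 47069/(-5214) = -110*10/(-38413) - 47069/(-5214) = -1100*(-1/38413) - 47069*(-1/5214) = 1100/38413 + 4279/474 = 164890627/18207762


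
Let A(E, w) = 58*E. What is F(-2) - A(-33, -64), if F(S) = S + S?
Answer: 1910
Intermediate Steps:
F(S) = 2*S
F(-2) - A(-33, -64) = 2*(-2) - 58*(-33) = -4 - 1*(-1914) = -4 + 1914 = 1910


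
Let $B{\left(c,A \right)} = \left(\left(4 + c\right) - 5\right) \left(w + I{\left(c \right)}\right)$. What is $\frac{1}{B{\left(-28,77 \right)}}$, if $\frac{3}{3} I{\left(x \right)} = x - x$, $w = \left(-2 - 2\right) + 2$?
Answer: $\frac{1}{58} \approx 0.017241$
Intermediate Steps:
$w = -2$ ($w = -4 + 2 = -2$)
$I{\left(x \right)} = 0$ ($I{\left(x \right)} = x - x = 0$)
$B{\left(c,A \right)} = 2 - 2 c$ ($B{\left(c,A \right)} = \left(\left(4 + c\right) - 5\right) \left(-2 + 0\right) = \left(-1 + c\right) \left(-2\right) = 2 - 2 c$)
$\frac{1}{B{\left(-28,77 \right)}} = \frac{1}{2 - -56} = \frac{1}{2 + 56} = \frac{1}{58}$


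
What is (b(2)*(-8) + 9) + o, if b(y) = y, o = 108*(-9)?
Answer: -979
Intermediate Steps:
o = -972
(b(2)*(-8) + 9) + o = (2*(-8) + 9) - 972 = (-16 + 9) - 972 = -7 - 972 = -979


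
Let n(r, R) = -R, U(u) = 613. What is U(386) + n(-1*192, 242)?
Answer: 371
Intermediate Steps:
U(386) + n(-1*192, 242) = 613 - 1*242 = 613 - 242 = 371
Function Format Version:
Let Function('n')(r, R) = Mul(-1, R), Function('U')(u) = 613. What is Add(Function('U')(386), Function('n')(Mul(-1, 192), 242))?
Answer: 371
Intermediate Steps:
Add(Function('U')(386), Function('n')(Mul(-1, 192), 242)) = Add(613, Mul(-1, 242)) = Add(613, -242) = 371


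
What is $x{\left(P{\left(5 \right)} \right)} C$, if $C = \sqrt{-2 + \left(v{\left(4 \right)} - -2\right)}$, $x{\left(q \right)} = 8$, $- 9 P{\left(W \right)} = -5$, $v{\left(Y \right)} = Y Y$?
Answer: $32$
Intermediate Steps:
$v{\left(Y \right)} = Y^{2}$
$P{\left(W \right)} = \frac{5}{9}$ ($P{\left(W \right)} = \left(- \frac{1}{9}\right) \left(-5\right) = \frac{5}{9}$)
$C = 4$ ($C = \sqrt{-2 - \left(-2 - 4^{2}\right)} = \sqrt{-2 + \left(16 + 2\right)} = \sqrt{-2 + 18} = \sqrt{16} = 4$)
$x{\left(P{\left(5 \right)} \right)} C = 8 \cdot 4 = 32$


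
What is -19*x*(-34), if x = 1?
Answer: 646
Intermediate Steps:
-19*x*(-34) = -19*1*(-34) = -19*(-34) = 646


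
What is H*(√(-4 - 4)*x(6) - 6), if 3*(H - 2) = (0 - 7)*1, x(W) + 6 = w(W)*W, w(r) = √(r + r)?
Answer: 2 - 8*I*√6 + 4*I*√2 ≈ 2.0 - 13.939*I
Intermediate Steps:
w(r) = √2*√r (w(r) = √(2*r) = √2*√r)
x(W) = -6 + √2*W^(3/2) (x(W) = -6 + (√2*√W)*W = -6 + √2*W^(3/2))
H = -⅓ (H = 2 + ((0 - 7)*1)/3 = 2 + (-7*1)/3 = 2 + (⅓)*(-7) = 2 - 7/3 = -⅓ ≈ -0.33333)
H*(√(-4 - 4)*x(6) - 6) = -(√(-4 - 4)*(-6 + √2*6^(3/2)) - 6)/3 = -(√(-8)*(-6 + √2*(6*√6)) - 6)/3 = -((2*I*√2)*(-6 + 12*√3) - 6)/3 = -(2*I*√2*(-6 + 12*√3) - 6)/3 = -(-6 + 2*I*√2*(-6 + 12*√3))/3 = 2 - 2*I*√2*(-6 + 12*√3)/3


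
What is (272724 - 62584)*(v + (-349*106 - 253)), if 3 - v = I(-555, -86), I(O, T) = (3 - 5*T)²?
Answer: -47225392620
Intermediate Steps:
v = -187486 (v = 3 - (-3 + 5*(-86))² = 3 - (-3 - 430)² = 3 - 1*(-433)² = 3 - 1*187489 = 3 - 187489 = -187486)
(272724 - 62584)*(v + (-349*106 - 253)) = (272724 - 62584)*(-187486 + (-349*106 - 253)) = 210140*(-187486 + (-36994 - 253)) = 210140*(-187486 - 37247) = 210140*(-224733) = -47225392620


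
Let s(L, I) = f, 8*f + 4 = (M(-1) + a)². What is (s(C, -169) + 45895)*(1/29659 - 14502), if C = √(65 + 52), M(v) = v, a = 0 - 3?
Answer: -39481529396881/59318 ≈ -6.6559e+8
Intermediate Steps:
a = -3
f = 3/2 (f = -½ + (-1 - 3)²/8 = -½ + (⅛)*(-4)² = -½ + (⅛)*16 = -½ + 2 = 3/2 ≈ 1.5000)
C = 3*√13 (C = √117 = 3*√13 ≈ 10.817)
s(L, I) = 3/2
(s(C, -169) + 45895)*(1/29659 - 14502) = (3/2 + 45895)*(1/29659 - 14502) = 91793*(1/29659 - 14502)/2 = (91793/2)*(-430114817/29659) = -39481529396881/59318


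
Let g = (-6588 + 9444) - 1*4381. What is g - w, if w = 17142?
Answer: -18667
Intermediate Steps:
g = -1525 (g = 2856 - 4381 = -1525)
g - w = -1525 - 1*17142 = -1525 - 17142 = -18667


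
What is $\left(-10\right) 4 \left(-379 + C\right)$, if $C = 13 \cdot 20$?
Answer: $4760$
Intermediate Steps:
$C = 260$
$\left(-10\right) 4 \left(-379 + C\right) = \left(-10\right) 4 \left(-379 + 260\right) = \left(-40\right) \left(-119\right) = 4760$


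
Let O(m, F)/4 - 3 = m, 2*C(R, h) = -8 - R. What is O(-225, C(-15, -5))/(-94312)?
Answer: 111/11789 ≈ 0.0094156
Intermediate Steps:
C(R, h) = -4 - R/2 (C(R, h) = (-8 - R)/2 = -4 - R/2)
O(m, F) = 12 + 4*m
O(-225, C(-15, -5))/(-94312) = (12 + 4*(-225))/(-94312) = (12 - 900)*(-1/94312) = -888*(-1/94312) = 111/11789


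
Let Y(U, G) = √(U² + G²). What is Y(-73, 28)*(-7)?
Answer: -7*√6113 ≈ -547.30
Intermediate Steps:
Y(U, G) = √(G² + U²)
Y(-73, 28)*(-7) = √(28² + (-73)²)*(-7) = √(784 + 5329)*(-7) = √6113*(-7) = -7*√6113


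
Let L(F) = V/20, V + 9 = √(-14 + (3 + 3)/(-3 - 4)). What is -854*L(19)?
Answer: 3843/10 - 61*I*√182/5 ≈ 384.3 - 164.59*I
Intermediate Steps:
V = -9 + 2*I*√182/7 (V = -9 + √(-14 + (3 + 3)/(-3 - 4)) = -9 + √(-14 + 6/(-7)) = -9 + √(-14 + 6*(-⅐)) = -9 + √(-14 - 6/7) = -9 + √(-104/7) = -9 + 2*I*√182/7 ≈ -9.0 + 3.8545*I)
L(F) = -9/20 + I*√182/70 (L(F) = (-9 + 2*I*√182/7)/20 = (-9 + 2*I*√182/7)*(1/20) = -9/20 + I*√182/70)
-854*L(19) = -854*(-9/20 + I*√182/70) = 3843/10 - 61*I*√182/5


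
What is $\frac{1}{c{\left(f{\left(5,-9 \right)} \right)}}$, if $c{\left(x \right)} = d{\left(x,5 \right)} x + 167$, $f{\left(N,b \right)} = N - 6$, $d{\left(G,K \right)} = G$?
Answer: $\frac{1}{168} \approx 0.0059524$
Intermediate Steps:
$f{\left(N,b \right)} = -6 + N$ ($f{\left(N,b \right)} = N - 6 = -6 + N$)
$c{\left(x \right)} = 167 + x^{2}$ ($c{\left(x \right)} = x x + 167 = x^{2} + 167 = 167 + x^{2}$)
$\frac{1}{c{\left(f{\left(5,-9 \right)} \right)}} = \frac{1}{167 + \left(-6 + 5\right)^{2}} = \frac{1}{167 + \left(-1\right)^{2}} = \frac{1}{167 + 1} = \frac{1}{168}$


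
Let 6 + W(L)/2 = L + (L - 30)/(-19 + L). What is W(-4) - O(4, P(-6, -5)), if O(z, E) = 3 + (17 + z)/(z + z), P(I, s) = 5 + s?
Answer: -4171/184 ≈ -22.668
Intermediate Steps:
W(L) = -12 + 2*L + 2*(-30 + L)/(-19 + L) (W(L) = -12 + 2*(L + (L - 30)/(-19 + L)) = -12 + 2*(L + (-30 + L)/(-19 + L)) = -12 + (2*L + 2*(-30 + L)/(-19 + L)) = -12 + 2*L + 2*(-30 + L)/(-19 + L))
O(z, E) = 3 + (17 + z)/(2*z) (O(z, E) = 3 + (17 + z)/((2*z)) = 3 + (17 + z)*(1/(2*z)) = 3 + (17 + z)/(2*z))
W(-4) - O(4, P(-6, -5)) = 2*(84 + (-4)² - 24*(-4))/(-19 - 4) - (17 + 7*4)/(2*4) = 2*(84 + 16 + 96)/(-23) - (17 + 28)/(2*4) = 2*(-1/23)*196 - 45/(2*4) = -392/23 - 1*45/8 = -392/23 - 45/8 = -4171/184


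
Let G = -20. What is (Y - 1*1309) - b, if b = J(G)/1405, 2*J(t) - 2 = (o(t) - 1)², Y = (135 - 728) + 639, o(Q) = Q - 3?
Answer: -1774804/1405 ≈ -1263.2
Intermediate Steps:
o(Q) = -3 + Q
Y = 46 (Y = -593 + 639 = 46)
J(t) = 1 + (-4 + t)²/2 (J(t) = 1 + ((-3 + t) - 1)²/2 = 1 + (-4 + t)²/2)
b = 289/1405 (b = (1 + (-4 - 20)²/2)/1405 = (1 + (½)*(-24)²)*(1/1405) = (1 + (½)*576)*(1/1405) = (1 + 288)*(1/1405) = 289*(1/1405) = 289/1405 ≈ 0.20569)
(Y - 1*1309) - b = (46 - 1*1309) - 1*289/1405 = (46 - 1309) - 289/1405 = -1263 - 289/1405 = -1774804/1405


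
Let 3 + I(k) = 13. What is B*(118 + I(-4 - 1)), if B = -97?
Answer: -12416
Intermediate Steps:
I(k) = 10 (I(k) = -3 + 13 = 10)
B*(118 + I(-4 - 1)) = -97*(118 + 10) = -97*128 = -12416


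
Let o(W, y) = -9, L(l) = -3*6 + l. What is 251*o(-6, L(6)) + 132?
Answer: -2127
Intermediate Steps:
L(l) = -18 + l
251*o(-6, L(6)) + 132 = 251*(-9) + 132 = -2259 + 132 = -2127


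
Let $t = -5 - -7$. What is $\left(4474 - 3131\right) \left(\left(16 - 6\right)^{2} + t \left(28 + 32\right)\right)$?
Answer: $295460$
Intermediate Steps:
$t = 2$ ($t = -5 + 7 = 2$)
$\left(4474 - 3131\right) \left(\left(16 - 6\right)^{2} + t \left(28 + 32\right)\right) = \left(4474 - 3131\right) \left(\left(16 - 6\right)^{2} + 2 \left(28 + 32\right)\right) = 1343 \left(10^{2} + 2 \cdot 60\right) = 1343 \left(100 + 120\right) = 1343 \cdot 220 = 295460$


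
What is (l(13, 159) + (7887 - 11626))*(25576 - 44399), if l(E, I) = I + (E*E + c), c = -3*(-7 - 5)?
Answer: 63527625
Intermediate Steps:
c = 36 (c = -3*(-12) = 36)
l(E, I) = 36 + I + E² (l(E, I) = I + (E*E + 36) = I + (E² + 36) = I + (36 + E²) = 36 + I + E²)
(l(13, 159) + (7887 - 11626))*(25576 - 44399) = ((36 + 159 + 13²) + (7887 - 11626))*(25576 - 44399) = ((36 + 159 + 169) - 3739)*(-18823) = (364 - 3739)*(-18823) = -3375*(-18823) = 63527625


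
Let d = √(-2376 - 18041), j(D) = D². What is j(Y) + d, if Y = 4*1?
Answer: 16 + I*√20417 ≈ 16.0 + 142.89*I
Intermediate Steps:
Y = 4
d = I*√20417 (d = √(-20417) = I*√20417 ≈ 142.89*I)
j(Y) + d = 4² + I*√20417 = 16 + I*√20417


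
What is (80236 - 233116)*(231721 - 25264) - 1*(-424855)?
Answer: -31562721305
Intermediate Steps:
(80236 - 233116)*(231721 - 25264) - 1*(-424855) = -152880*206457 + 424855 = -31563146160 + 424855 = -31562721305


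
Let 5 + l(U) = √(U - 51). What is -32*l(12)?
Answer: 160 - 32*I*√39 ≈ 160.0 - 199.84*I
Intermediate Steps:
l(U) = -5 + √(-51 + U) (l(U) = -5 + √(U - 51) = -5 + √(-51 + U))
-32*l(12) = -32*(-5 + √(-51 + 12)) = -32*(-5 + √(-39)) = -32*(-5 + I*√39) = 160 - 32*I*√39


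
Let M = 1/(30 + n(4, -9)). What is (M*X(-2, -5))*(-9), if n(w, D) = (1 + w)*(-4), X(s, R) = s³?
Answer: 36/5 ≈ 7.2000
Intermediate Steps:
n(w, D) = -4 - 4*w
M = ⅒ (M = 1/(30 + (-4 - 4*4)) = 1/(30 + (-4 - 16)) = 1/(30 - 20) = 1/10 = ⅒ ≈ 0.10000)
(M*X(-2, -5))*(-9) = ((⅒)*(-2)³)*(-9) = ((⅒)*(-8))*(-9) = -⅘*(-9) = 36/5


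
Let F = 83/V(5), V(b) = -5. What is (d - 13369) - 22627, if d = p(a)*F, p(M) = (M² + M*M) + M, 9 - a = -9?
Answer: -235258/5 ≈ -47052.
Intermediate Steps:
a = 18 (a = 9 - 1*(-9) = 9 + 9 = 18)
F = -83/5 (F = 83/(-5) = 83*(-⅕) = -83/5 ≈ -16.600)
p(M) = M + 2*M² (p(M) = (M² + M²) + M = 2*M² + M = M + 2*M²)
d = -55278/5 (d = (18*(1 + 2*18))*(-83/5) = (18*(1 + 36))*(-83/5) = (18*37)*(-83/5) = 666*(-83/5) = -55278/5 ≈ -11056.)
(d - 13369) - 22627 = (-55278/5 - 13369) - 22627 = -122123/5 - 22627 = -235258/5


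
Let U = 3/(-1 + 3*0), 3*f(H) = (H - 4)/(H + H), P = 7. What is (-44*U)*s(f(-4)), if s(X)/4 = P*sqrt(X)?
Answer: 1232*sqrt(3) ≈ 2133.9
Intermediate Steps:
f(H) = (-4 + H)/(6*H) (f(H) = ((H - 4)/(H + H))/3 = ((-4 + H)/((2*H)))/3 = ((-4 + H)*(1/(2*H)))/3 = ((-4 + H)/(2*H))/3 = (-4 + H)/(6*H))
s(X) = 28*sqrt(X) (s(X) = 4*(7*sqrt(X)) = 28*sqrt(X))
U = -3 (U = 3/(-1 + 0) = 3/(-1) = 3*(-1) = -3)
(-44*U)*s(f(-4)) = (-44*(-3))*(28*sqrt((1/6)*(-4 - 4)/(-4))) = 132*(28*sqrt((1/6)*(-1/4)*(-8))) = 132*(28*sqrt(1/3)) = 132*(28*(sqrt(3)/3)) = 132*(28*sqrt(3)/3) = 1232*sqrt(3)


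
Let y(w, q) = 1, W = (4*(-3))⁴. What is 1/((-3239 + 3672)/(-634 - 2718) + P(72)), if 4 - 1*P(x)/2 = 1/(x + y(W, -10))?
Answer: 244696/1919255 ≈ 0.12750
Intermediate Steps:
W = 20736 (W = (-12)⁴ = 20736)
P(x) = 8 - 2/(1 + x) (P(x) = 8 - 2/(x + 1) = 8 - 2/(1 + x))
1/((-3239 + 3672)/(-634 - 2718) + P(72)) = 1/((-3239 + 3672)/(-634 - 2718) + 2*(3 + 4*72)/(1 + 72)) = 1/(433/(-3352) + 2*(3 + 288)/73) = 1/(433*(-1/3352) + 2*(1/73)*291) = 1/(-433/3352 + 582/73) = 1/(1919255/244696) = 244696/1919255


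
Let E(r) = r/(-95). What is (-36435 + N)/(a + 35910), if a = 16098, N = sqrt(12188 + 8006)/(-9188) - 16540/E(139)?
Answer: -3493165/7229112 - sqrt(20194)/477849504 ≈ -0.48321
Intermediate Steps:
E(r) = -r/95 (E(r) = r*(-1/95) = -r/95)
N = 1571300/139 - sqrt(20194)/9188 (N = sqrt(12188 + 8006)/(-9188) - 16540/((-1/95*139)) = sqrt(20194)*(-1/9188) - 16540/(-139/95) = -sqrt(20194)/9188 - 16540*(-95/139) = -sqrt(20194)/9188 + 1571300/139 = 1571300/139 - sqrt(20194)/9188 ≈ 11304.)
(-36435 + N)/(a + 35910) = (-36435 + (1571300/139 - sqrt(20194)/9188))/(16098 + 35910) = (-3493165/139 - sqrt(20194)/9188)/52008 = (-3493165/139 - sqrt(20194)/9188)*(1/52008) = -3493165/7229112 - sqrt(20194)/477849504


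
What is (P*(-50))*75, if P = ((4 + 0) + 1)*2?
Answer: -37500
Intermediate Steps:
P = 10 (P = (4 + 1)*2 = 5*2 = 10)
(P*(-50))*75 = (10*(-50))*75 = -500*75 = -37500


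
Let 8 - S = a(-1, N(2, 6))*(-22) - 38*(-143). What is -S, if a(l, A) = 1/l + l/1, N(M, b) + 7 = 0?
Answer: 5470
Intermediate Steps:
N(M, b) = -7 (N(M, b) = -7 + 0 = -7)
a(l, A) = l + 1/l (a(l, A) = 1/l + l*1 = 1/l + l = l + 1/l)
S = -5470 (S = 8 - ((-1 + 1/(-1))*(-22) - 38*(-143)) = 8 - ((-1 - 1)*(-22) + 5434) = 8 - (-2*(-22) + 5434) = 8 - (44 + 5434) = 8 - 1*5478 = 8 - 5478 = -5470)
-S = -1*(-5470) = 5470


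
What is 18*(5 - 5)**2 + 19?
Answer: 19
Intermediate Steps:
18*(5 - 5)**2 + 19 = 18*0**2 + 19 = 18*0 + 19 = 0 + 19 = 19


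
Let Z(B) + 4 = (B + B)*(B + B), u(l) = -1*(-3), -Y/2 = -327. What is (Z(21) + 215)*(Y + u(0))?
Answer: 1297575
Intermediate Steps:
Y = 654 (Y = -2*(-327) = 654)
u(l) = 3
Z(B) = -4 + 4*B² (Z(B) = -4 + (B + B)*(B + B) = -4 + (2*B)*(2*B) = -4 + 4*B²)
(Z(21) + 215)*(Y + u(0)) = ((-4 + 4*21²) + 215)*(654 + 3) = ((-4 + 4*441) + 215)*657 = ((-4 + 1764) + 215)*657 = (1760 + 215)*657 = 1975*657 = 1297575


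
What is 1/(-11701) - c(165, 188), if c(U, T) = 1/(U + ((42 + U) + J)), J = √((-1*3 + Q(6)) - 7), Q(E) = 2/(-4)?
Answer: (-√42 + 24146*I)/(11701*(√42 - 744*I)) ≈ -0.0027734 + 2.3414e-5*I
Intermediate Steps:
Q(E) = -½ (Q(E) = 2*(-¼) = -½)
J = I*√42/2 (J = √((-1*3 - ½) - 7) = √((-3 - ½) - 7) = √(-7/2 - 7) = √(-21/2) = I*√42/2 ≈ 3.2404*I)
c(U, T) = 1/(42 + 2*U + I*√42/2) (c(U, T) = 1/(U + ((42 + U) + I*√42/2)) = 1/(U + (42 + U + I*√42/2)) = 1/(42 + 2*U + I*√42/2))
1/(-11701) - c(165, 188) = 1/(-11701) - 2/(84 + 4*165 + I*√42) = -1/11701 - 2/(84 + 660 + I*√42) = -1/11701 - 2/(744 + I*√42)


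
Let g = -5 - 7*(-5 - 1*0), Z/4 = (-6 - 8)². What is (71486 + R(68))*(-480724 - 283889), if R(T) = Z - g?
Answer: -55235643120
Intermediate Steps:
Z = 784 (Z = 4*(-6 - 8)² = 4*(-14)² = 4*196 = 784)
g = 30 (g = -5 - 7*(-5 + 0) = -5 - 7*(-5) = -5 + 35 = 30)
R(T) = 754 (R(T) = 784 - 1*30 = 784 - 30 = 754)
(71486 + R(68))*(-480724 - 283889) = (71486 + 754)*(-480724 - 283889) = 72240*(-764613) = -55235643120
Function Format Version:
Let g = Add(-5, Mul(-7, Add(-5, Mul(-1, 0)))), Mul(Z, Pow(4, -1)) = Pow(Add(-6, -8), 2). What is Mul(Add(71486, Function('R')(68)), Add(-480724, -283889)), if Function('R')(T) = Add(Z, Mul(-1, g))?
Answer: -55235643120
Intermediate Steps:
Z = 784 (Z = Mul(4, Pow(Add(-6, -8), 2)) = Mul(4, Pow(-14, 2)) = Mul(4, 196) = 784)
g = 30 (g = Add(-5, Mul(-7, Add(-5, 0))) = Add(-5, Mul(-7, -5)) = Add(-5, 35) = 30)
Function('R')(T) = 754 (Function('R')(T) = Add(784, Mul(-1, 30)) = Add(784, -30) = 754)
Mul(Add(71486, Function('R')(68)), Add(-480724, -283889)) = Mul(Add(71486, 754), Add(-480724, -283889)) = Mul(72240, -764613) = -55235643120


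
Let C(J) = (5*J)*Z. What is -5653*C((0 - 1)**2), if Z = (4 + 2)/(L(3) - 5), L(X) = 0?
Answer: 33918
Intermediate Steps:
Z = -6/5 (Z = (4 + 2)/(0 - 5) = 6/(-5) = 6*(-1/5) = -6/5 ≈ -1.2000)
C(J) = -6*J (C(J) = (5*J)*(-6/5) = -6*J)
-5653*C((0 - 1)**2) = -(-33918)*(0 - 1)**2 = -(-33918)*(-1)**2 = -(-33918) = -5653*(-6) = 33918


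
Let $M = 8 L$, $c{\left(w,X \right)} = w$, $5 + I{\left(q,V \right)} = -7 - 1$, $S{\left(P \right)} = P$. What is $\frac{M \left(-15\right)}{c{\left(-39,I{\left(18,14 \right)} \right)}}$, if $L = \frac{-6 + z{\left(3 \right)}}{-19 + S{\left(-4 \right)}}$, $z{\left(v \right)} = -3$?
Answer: $\frac{360}{299} \approx 1.204$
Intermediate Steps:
$I{\left(q,V \right)} = -13$ ($I{\left(q,V \right)} = -5 - 8 = -13$)
$L = \frac{9}{23}$ ($L = \frac{-6 - 3}{-19 - 4} = - \frac{9}{-23} = \left(-9\right) \left(- \frac{1}{23}\right) = \frac{9}{23} \approx 0.3913$)
$M = \frac{72}{23}$ ($M = 8 \cdot \frac{9}{23} = \frac{72}{23} \approx 3.1304$)
$\frac{M \left(-15\right)}{c{\left(-39,I{\left(18,14 \right)} \right)}} = \frac{\frac{72}{23} \left(-15\right)}{-39} = \left(- \frac{1080}{23}\right) \left(- \frac{1}{39}\right) = \frac{360}{299}$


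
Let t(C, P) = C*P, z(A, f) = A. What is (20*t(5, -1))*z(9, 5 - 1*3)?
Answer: -900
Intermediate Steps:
(20*t(5, -1))*z(9, 5 - 1*3) = (20*(5*(-1)))*9 = (20*(-5))*9 = -100*9 = -900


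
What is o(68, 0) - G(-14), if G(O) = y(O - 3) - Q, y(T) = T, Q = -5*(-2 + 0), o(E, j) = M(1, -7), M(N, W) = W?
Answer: 20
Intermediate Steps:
o(E, j) = -7
Q = 10 (Q = -5*(-2) = 10)
G(O) = -13 + O (G(O) = (O - 3) - 1*10 = (-3 + O) - 10 = -13 + O)
o(68, 0) - G(-14) = -7 - (-13 - 14) = -7 - 1*(-27) = -7 + 27 = 20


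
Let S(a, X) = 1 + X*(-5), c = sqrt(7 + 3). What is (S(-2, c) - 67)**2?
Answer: 4606 + 660*sqrt(10) ≈ 6693.1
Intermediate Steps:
c = sqrt(10) ≈ 3.1623
S(a, X) = 1 - 5*X
(S(-2, c) - 67)**2 = ((1 - 5*sqrt(10)) - 67)**2 = (-66 - 5*sqrt(10))**2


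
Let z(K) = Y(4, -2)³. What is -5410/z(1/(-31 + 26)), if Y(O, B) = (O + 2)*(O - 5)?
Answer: 2705/108 ≈ 25.046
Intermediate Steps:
Y(O, B) = (-5 + O)*(2 + O) (Y(O, B) = (2 + O)*(-5 + O) = (-5 + O)*(2 + O))
z(K) = -216 (z(K) = (-10 + 4² - 3*4)³ = (-10 + 16 - 12)³ = (-6)³ = -216)
-5410/z(1/(-31 + 26)) = -5410/(-216) = -5410*(-1/216) = 2705/108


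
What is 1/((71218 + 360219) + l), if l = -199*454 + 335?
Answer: 1/341426 ≈ 2.9289e-6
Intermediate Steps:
l = -90011 (l = -90346 + 335 = -90011)
1/((71218 + 360219) + l) = 1/((71218 + 360219) - 90011) = 1/(431437 - 90011) = 1/341426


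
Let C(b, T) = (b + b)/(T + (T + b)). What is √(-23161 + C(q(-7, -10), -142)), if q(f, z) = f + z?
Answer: 27*I*√2878463/301 ≈ 152.19*I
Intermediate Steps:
C(b, T) = 2*b/(b + 2*T) (C(b, T) = (2*b)/(b + 2*T) = 2*b/(b + 2*T))
√(-23161 + C(q(-7, -10), -142)) = √(-23161 + 2*(-7 - 10)/((-7 - 10) + 2*(-142))) = √(-23161 + 2*(-17)/(-17 - 284)) = √(-23161 + 2*(-17)/(-301)) = √(-23161 + 2*(-17)*(-1/301)) = √(-23161 + 34/301) = √(-6971427/301) = 27*I*√2878463/301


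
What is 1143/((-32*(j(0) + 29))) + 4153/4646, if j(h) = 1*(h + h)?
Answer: -728197/2155744 ≈ -0.33779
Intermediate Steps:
j(h) = 2*h (j(h) = 1*(2*h) = 2*h)
1143/((-32*(j(0) + 29))) + 4153/4646 = 1143/((-32*(2*0 + 29))) + 4153/4646 = 1143/((-32*(0 + 29))) + 4153*(1/4646) = 1143/((-32*29)) + 4153/4646 = 1143/(-928) + 4153/4646 = 1143*(-1/928) + 4153/4646 = -1143/928 + 4153/4646 = -728197/2155744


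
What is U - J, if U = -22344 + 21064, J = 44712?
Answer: -45992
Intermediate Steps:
U = -1280
U - J = -1280 - 1*44712 = -1280 - 44712 = -45992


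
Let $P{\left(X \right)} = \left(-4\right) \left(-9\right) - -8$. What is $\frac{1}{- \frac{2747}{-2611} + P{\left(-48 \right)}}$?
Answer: $\frac{2611}{117631} \approx 0.022197$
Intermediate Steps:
$P{\left(X \right)} = 44$ ($P{\left(X \right)} = 36 + 8 = 44$)
$\frac{1}{- \frac{2747}{-2611} + P{\left(-48 \right)}} = \frac{1}{- \frac{2747}{-2611} + 44} = \frac{1}{\left(-2747\right) \left(- \frac{1}{2611}\right) + 44} = \frac{1}{\frac{2747}{2611} + 44} = \frac{1}{\frac{117631}{2611}} = \frac{2611}{117631}$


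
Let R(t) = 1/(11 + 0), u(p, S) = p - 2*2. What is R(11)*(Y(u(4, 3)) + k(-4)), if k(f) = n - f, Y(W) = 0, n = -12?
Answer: -8/11 ≈ -0.72727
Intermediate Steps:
u(p, S) = -4 + p (u(p, S) = p - 4 = -4 + p)
R(t) = 1/11
k(f) = -12 - f
R(11)*(Y(u(4, 3)) + k(-4)) = (0 + (-12 - 1*(-4)))/11 = (0 + (-12 + 4))/11 = (0 - 8)/11 = (1/11)*(-8) = -8/11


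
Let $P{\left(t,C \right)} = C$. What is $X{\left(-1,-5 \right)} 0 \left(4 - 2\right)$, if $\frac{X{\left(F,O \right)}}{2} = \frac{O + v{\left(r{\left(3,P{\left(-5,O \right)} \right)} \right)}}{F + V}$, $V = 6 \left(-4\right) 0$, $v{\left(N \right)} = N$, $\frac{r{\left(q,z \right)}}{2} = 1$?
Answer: $0$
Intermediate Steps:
$r{\left(q,z \right)} = 2$ ($r{\left(q,z \right)} = 2 \cdot 1 = 2$)
$V = 0$ ($V = \left(-24\right) 0 = 0$)
$X{\left(F,O \right)} = \frac{2 \left(2 + O\right)}{F}$ ($X{\left(F,O \right)} = 2 \frac{O + 2}{F + 0} = 2 \frac{2 + O}{F} = \frac{2 \left(2 + O\right)}{F}$)
$X{\left(-1,-5 \right)} 0 \left(4 - 2\right) = \frac{2 \left(2 - 5\right)}{-1} \cdot 0 \left(4 - 2\right) = 2 \left(-1\right) \left(-3\right) 0 \left(4 - 2\right) = 6 \cdot 0 \cdot 2 = 0 \cdot 2 = 0$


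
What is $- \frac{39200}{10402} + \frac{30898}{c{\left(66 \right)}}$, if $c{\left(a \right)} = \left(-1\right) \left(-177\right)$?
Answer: $\frac{22461614}{131511} \approx 170.8$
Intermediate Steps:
$c{\left(a \right)} = 177$
$- \frac{39200}{10402} + \frac{30898}{c{\left(66 \right)}} = - \frac{39200}{10402} + \frac{30898}{177} = \left(-39200\right) \frac{1}{10402} + 30898 \cdot \frac{1}{177} = - \frac{2800}{743} + \frac{30898}{177} = \frac{22461614}{131511}$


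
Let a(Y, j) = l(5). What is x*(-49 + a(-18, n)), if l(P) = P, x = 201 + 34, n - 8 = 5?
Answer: -10340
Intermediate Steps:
n = 13 (n = 8 + 5 = 13)
x = 235
a(Y, j) = 5
x*(-49 + a(-18, n)) = 235*(-49 + 5) = 235*(-44) = -10340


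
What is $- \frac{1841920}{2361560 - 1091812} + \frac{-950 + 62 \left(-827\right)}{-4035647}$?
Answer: $- \frac{108338641216}{75356686867} \approx -1.4377$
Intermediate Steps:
$- \frac{1841920}{2361560 - 1091812} + \frac{-950 + 62 \left(-827\right)}{-4035647} = - \frac{1841920}{2361560 - 1091812} + \left(-950 - 51274\right) \left(- \frac{1}{4035647}\right) = - \frac{1841920}{1269748} - - \frac{3072}{237391} = \left(-1841920\right) \frac{1}{1269748} + \frac{3072}{237391} = - \frac{460480}{317437} + \frac{3072}{237391} = - \frac{108338641216}{75356686867}$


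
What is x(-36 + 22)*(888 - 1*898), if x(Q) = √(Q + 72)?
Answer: -10*√58 ≈ -76.158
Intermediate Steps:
x(Q) = √(72 + Q)
x(-36 + 22)*(888 - 1*898) = √(72 + (-36 + 22))*(888 - 1*898) = √(72 - 14)*(888 - 898) = √58*(-10) = -10*√58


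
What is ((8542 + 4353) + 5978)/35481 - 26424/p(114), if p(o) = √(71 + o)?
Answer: 6291/11827 - 26424*√185/185 ≈ -1942.2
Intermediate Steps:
((8542 + 4353) + 5978)/35481 - 26424/p(114) = ((8542 + 4353) + 5978)/35481 - 26424/√(71 + 114) = (12895 + 5978)*(1/35481) - 26424*√185/185 = 18873*(1/35481) - 26424*√185/185 = 6291/11827 - 26424*√185/185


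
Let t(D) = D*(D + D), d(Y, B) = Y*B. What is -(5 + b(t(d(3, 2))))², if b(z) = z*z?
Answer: -26925721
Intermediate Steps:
d(Y, B) = B*Y
t(D) = 2*D² (t(D) = D*(2*D) = 2*D²)
b(z) = z²
-(5 + b(t(d(3, 2))))² = -(5 + (2*(2*3)²)²)² = -(5 + (2*6²)²)² = -(5 + (2*36)²)² = -(5 + 72²)² = -(5 + 5184)² = -1*5189² = -1*26925721 = -26925721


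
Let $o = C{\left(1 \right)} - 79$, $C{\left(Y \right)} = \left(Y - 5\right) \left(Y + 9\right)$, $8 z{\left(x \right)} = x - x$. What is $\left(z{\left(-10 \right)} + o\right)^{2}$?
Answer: $14161$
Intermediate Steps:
$z{\left(x \right)} = 0$ ($z{\left(x \right)} = \frac{x - x}{8} = \frac{1}{8} \cdot 0 = 0$)
$C{\left(Y \right)} = \left(-5 + Y\right) \left(9 + Y\right)$
$o = -119$ ($o = \left(-45 + 1^{2} + 4 \cdot 1\right) - 79 = \left(-45 + 1 + 4\right) - 79 = -40 - 79 = -119$)
$\left(z{\left(-10 \right)} + o\right)^{2} = \left(0 - 119\right)^{2} = \left(-119\right)^{2} = 14161$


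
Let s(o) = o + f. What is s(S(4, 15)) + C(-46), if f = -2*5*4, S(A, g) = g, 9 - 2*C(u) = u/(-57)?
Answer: -2383/114 ≈ -20.904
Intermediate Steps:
C(u) = 9/2 + u/114 (C(u) = 9/2 - u/(2*(-57)) = 9/2 - u*(-1)/(2*57) = 9/2 - (-1)*u/114 = 9/2 + u/114)
f = -40 (f = -10*4 = -40)
s(o) = -40 + o (s(o) = o - 40 = -40 + o)
s(S(4, 15)) + C(-46) = (-40 + 15) + (9/2 + (1/114)*(-46)) = -25 + (9/2 - 23/57) = -25 + 467/114 = -2383/114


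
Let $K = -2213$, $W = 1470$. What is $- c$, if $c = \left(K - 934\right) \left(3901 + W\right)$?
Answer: $16902537$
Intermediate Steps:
$c = -16902537$ ($c = \left(-2213 - 934\right) \left(3901 + 1470\right) = \left(-3147\right) 5371 = -16902537$)
$- c = \left(-1\right) \left(-16902537\right) = 16902537$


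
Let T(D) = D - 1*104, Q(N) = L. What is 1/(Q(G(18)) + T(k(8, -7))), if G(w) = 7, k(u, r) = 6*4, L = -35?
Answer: -1/115 ≈ -0.0086956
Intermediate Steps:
k(u, r) = 24
Q(N) = -35
T(D) = -104 + D (T(D) = D - 104 = -104 + D)
1/(Q(G(18)) + T(k(8, -7))) = 1/(-35 + (-104 + 24)) = 1/(-35 - 80) = 1/(-115) = -1/115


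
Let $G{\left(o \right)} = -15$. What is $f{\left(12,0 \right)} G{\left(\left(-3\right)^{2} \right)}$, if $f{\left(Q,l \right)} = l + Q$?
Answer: $-180$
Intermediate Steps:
$f{\left(Q,l \right)} = Q + l$
$f{\left(12,0 \right)} G{\left(\left(-3\right)^{2} \right)} = \left(12 + 0\right) \left(-15\right) = 12 \left(-15\right) = -180$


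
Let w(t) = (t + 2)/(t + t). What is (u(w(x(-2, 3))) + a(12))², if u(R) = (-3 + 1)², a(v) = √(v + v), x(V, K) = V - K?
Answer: 40 + 16*√6 ≈ 79.192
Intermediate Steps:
w(t) = (2 + t)/(2*t) (w(t) = (2 + t)/((2*t)) = (2 + t)*(1/(2*t)) = (2 + t)/(2*t))
a(v) = √2*√v (a(v) = √(2*v) = √2*√v)
u(R) = 4 (u(R) = (-2)² = 4)
(u(w(x(-2, 3))) + a(12))² = (4 + √2*√12)² = (4 + √2*(2*√3))² = (4 + 2*√6)²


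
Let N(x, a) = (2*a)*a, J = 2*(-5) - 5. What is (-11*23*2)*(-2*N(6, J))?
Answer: 455400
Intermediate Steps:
J = -15 (J = -10 - 5 = -15)
N(x, a) = 2*a²
(-11*23*2)*(-2*N(6, J)) = (-11*23*2)*(-4*(-15)²) = (-253*2)*(-4*225) = -(-1012)*450 = -506*(-900) = 455400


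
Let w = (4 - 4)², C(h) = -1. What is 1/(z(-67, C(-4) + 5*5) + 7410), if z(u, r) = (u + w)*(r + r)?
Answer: 1/4194 ≈ 0.00023844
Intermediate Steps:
w = 0 (w = 0² = 0)
z(u, r) = 2*r*u (z(u, r) = (u + 0)*(r + r) = u*(2*r) = 2*r*u)
1/(z(-67, C(-4) + 5*5) + 7410) = 1/(2*(-1 + 5*5)*(-67) + 7410) = 1/(2*(-1 + 25)*(-67) + 7410) = 1/(2*24*(-67) + 7410) = 1/(-3216 + 7410) = 1/4194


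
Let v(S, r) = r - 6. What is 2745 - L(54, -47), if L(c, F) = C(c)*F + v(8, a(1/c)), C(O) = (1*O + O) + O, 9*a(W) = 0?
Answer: 10365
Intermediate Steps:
a(W) = 0 (a(W) = (⅑)*0 = 0)
v(S, r) = -6 + r
C(O) = 3*O (C(O) = (O + O) + O = 2*O + O = 3*O)
L(c, F) = -6 + 3*F*c (L(c, F) = (3*c)*F + (-6 + 0) = 3*F*c - 6 = -6 + 3*F*c)
2745 - L(54, -47) = 2745 - (-6 + 3*(-47)*54) = 2745 - (-6 - 7614) = 2745 - 1*(-7620) = 2745 + 7620 = 10365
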